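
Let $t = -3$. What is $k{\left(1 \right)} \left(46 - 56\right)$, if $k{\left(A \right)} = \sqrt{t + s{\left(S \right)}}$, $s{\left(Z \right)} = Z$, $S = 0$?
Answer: $- 10 i \sqrt{3} \approx - 17.32 i$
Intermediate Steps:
$k{\left(A \right)} = i \sqrt{3}$ ($k{\left(A \right)} = \sqrt{-3 + 0} = \sqrt{-3} = i \sqrt{3}$)
$k{\left(1 \right)} \left(46 - 56\right) = i \sqrt{3} \left(46 - 56\right) = i \sqrt{3} \left(-10\right) = - 10 i \sqrt{3}$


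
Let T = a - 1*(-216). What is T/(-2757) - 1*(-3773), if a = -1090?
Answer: 10403035/2757 ≈ 3773.3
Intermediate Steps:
T = -874 (T = -1090 - 1*(-216) = -1090 + 216 = -874)
T/(-2757) - 1*(-3773) = -874/(-2757) - 1*(-3773) = -874*(-1/2757) + 3773 = 874/2757 + 3773 = 10403035/2757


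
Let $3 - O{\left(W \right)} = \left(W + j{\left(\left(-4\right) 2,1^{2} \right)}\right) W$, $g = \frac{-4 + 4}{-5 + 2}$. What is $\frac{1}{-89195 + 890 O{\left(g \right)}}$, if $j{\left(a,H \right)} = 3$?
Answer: $- \frac{1}{86525} \approx -1.1557 \cdot 10^{-5}$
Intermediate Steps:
$g = 0$ ($g = \frac{0}{-3} = 0 \left(- \frac{1}{3}\right) = 0$)
$O{\left(W \right)} = 3 - W \left(3 + W\right)$ ($O{\left(W \right)} = 3 - \left(W + 3\right) W = 3 - \left(3 + W\right) W = 3 - W \left(3 + W\right)$)
$\frac{1}{-89195 + 890 O{\left(g \right)}} = \frac{1}{-89195 + 890 \left(3 - 0^{2} - 0\right)} = \frac{1}{-89195 + 890 \left(3 - 0 + 0\right)} = \frac{1}{-89195 + 890 \left(3 + 0 + 0\right)} = \frac{1}{-89195 + 890 \cdot 3} = \frac{1}{-89195 + 2670} = \frac{1}{-86525} = - \frac{1}{86525}$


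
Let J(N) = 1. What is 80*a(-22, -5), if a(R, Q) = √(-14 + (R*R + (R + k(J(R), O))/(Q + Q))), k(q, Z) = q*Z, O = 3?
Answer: 88*√390 ≈ 1737.9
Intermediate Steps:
k(q, Z) = Z*q
a(R, Q) = √(-14 + R² + (3 + R)/(2*Q)) (a(R, Q) = √(-14 + (R*R + (R + 3*1)/(Q + Q))) = √(-14 + (R² + (R + 3)/((2*Q)))) = √(-14 + (R² + (3 + R)*(1/(2*Q)))) = √(-14 + (R² + (3 + R)/(2*Q))) = √(-14 + R² + (3 + R)/(2*Q)))
80*a(-22, -5) = 80*(√2*√((3 - 22 + 2*(-5)*(-14 + (-22)²))/(-5))/2) = 80*(√2*√(-(3 - 22 + 2*(-5)*(-14 + 484))/5)/2) = 80*(√2*√(-(3 - 22 + 2*(-5)*470)/5)/2) = 80*(√2*√(-(3 - 22 - 4700)/5)/2) = 80*(√2*√(-⅕*(-4719))/2) = 80*(√2*√(4719/5)/2) = 80*(√2*(11*√195/5)/2) = 80*(11*√390/10) = 88*√390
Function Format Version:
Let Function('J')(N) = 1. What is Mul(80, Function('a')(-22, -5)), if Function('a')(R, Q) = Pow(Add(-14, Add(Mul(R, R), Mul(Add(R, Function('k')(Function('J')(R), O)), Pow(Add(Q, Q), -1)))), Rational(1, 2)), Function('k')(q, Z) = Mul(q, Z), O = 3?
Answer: Mul(88, Pow(390, Rational(1, 2))) ≈ 1737.9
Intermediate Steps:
Function('k')(q, Z) = Mul(Z, q)
Function('a')(R, Q) = Pow(Add(-14, Pow(R, 2), Mul(Rational(1, 2), Pow(Q, -1), Add(3, R))), Rational(1, 2)) (Function('a')(R, Q) = Pow(Add(-14, Add(Mul(R, R), Mul(Add(R, Mul(3, 1)), Pow(Add(Q, Q), -1)))), Rational(1, 2)) = Pow(Add(-14, Add(Pow(R, 2), Mul(Add(R, 3), Pow(Mul(2, Q), -1)))), Rational(1, 2)) = Pow(Add(-14, Add(Pow(R, 2), Mul(Add(3, R), Mul(Rational(1, 2), Pow(Q, -1))))), Rational(1, 2)) = Pow(Add(-14, Add(Pow(R, 2), Mul(Rational(1, 2), Pow(Q, -1), Add(3, R)))), Rational(1, 2)) = Pow(Add(-14, Pow(R, 2), Mul(Rational(1, 2), Pow(Q, -1), Add(3, R))), Rational(1, 2)))
Mul(80, Function('a')(-22, -5)) = Mul(80, Mul(Rational(1, 2), Pow(2, Rational(1, 2)), Pow(Mul(Pow(-5, -1), Add(3, -22, Mul(2, -5, Add(-14, Pow(-22, 2))))), Rational(1, 2)))) = Mul(80, Mul(Rational(1, 2), Pow(2, Rational(1, 2)), Pow(Mul(Rational(-1, 5), Add(3, -22, Mul(2, -5, Add(-14, 484)))), Rational(1, 2)))) = Mul(80, Mul(Rational(1, 2), Pow(2, Rational(1, 2)), Pow(Mul(Rational(-1, 5), Add(3, -22, Mul(2, -5, 470))), Rational(1, 2)))) = Mul(80, Mul(Rational(1, 2), Pow(2, Rational(1, 2)), Pow(Mul(Rational(-1, 5), Add(3, -22, -4700)), Rational(1, 2)))) = Mul(80, Mul(Rational(1, 2), Pow(2, Rational(1, 2)), Pow(Mul(Rational(-1, 5), -4719), Rational(1, 2)))) = Mul(80, Mul(Rational(1, 2), Pow(2, Rational(1, 2)), Pow(Rational(4719, 5), Rational(1, 2)))) = Mul(80, Mul(Rational(1, 2), Pow(2, Rational(1, 2)), Mul(Rational(11, 5), Pow(195, Rational(1, 2))))) = Mul(80, Mul(Rational(11, 10), Pow(390, Rational(1, 2)))) = Mul(88, Pow(390, Rational(1, 2)))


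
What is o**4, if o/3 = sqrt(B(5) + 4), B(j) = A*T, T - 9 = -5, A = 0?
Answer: 1296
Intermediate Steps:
T = 4 (T = 9 - 5 = 4)
B(j) = 0 (B(j) = 0*4 = 0)
o = 6 (o = 3*sqrt(0 + 4) = 3*sqrt(4) = 3*2 = 6)
o**4 = 6**4 = 1296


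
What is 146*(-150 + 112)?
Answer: -5548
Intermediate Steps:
146*(-150 + 112) = 146*(-38) = -5548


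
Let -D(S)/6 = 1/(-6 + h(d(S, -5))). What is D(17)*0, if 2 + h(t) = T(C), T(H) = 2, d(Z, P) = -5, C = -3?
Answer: 0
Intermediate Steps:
h(t) = 0 (h(t) = -2 + 2 = 0)
D(S) = 1 (D(S) = -6/(-6 + 0) = -6/(-6) = -6*(-⅙) = 1)
D(17)*0 = 1*0 = 0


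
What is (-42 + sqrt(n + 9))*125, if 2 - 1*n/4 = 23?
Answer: -5250 + 625*I*sqrt(3) ≈ -5250.0 + 1082.5*I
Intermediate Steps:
n = -84 (n = 8 - 4*23 = 8 - 92 = -84)
(-42 + sqrt(n + 9))*125 = (-42 + sqrt(-84 + 9))*125 = (-42 + sqrt(-75))*125 = (-42 + 5*I*sqrt(3))*125 = -5250 + 625*I*sqrt(3)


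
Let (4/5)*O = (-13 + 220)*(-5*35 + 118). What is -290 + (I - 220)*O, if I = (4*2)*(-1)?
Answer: 3362425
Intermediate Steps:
I = -8 (I = 8*(-1) = -8)
O = -58995/4 (O = 5*((-13 + 220)*(-5*35 + 118))/4 = 5*(207*(-175 + 118))/4 = 5*(207*(-57))/4 = (5/4)*(-11799) = -58995/4 ≈ -14749.)
-290 + (I - 220)*O = -290 + (-8 - 220)*(-58995/4) = -290 - 228*(-58995/4) = -290 + 3362715 = 3362425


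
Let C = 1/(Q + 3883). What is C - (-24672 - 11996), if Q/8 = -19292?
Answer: 5516810603/150453 ≈ 36668.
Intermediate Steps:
Q = -154336 (Q = 8*(-19292) = -154336)
C = -1/150453 (C = 1/(-154336 + 3883) = 1/(-150453) = -1/150453 ≈ -6.6466e-6)
C - (-24672 - 11996) = -1/150453 - (-24672 - 11996) = -1/150453 - 1*(-36668) = -1/150453 + 36668 = 5516810603/150453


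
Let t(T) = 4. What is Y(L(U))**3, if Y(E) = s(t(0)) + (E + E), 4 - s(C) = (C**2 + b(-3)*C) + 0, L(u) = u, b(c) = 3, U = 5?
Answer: -2744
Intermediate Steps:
s(C) = 4 - C**2 - 3*C (s(C) = 4 - ((C**2 + 3*C) + 0) = 4 - (C**2 + 3*C) = 4 + (-C**2 - 3*C) = 4 - C**2 - 3*C)
Y(E) = -24 + 2*E (Y(E) = (4 - 1*4**2 - 3*4) + (E + E) = (4 - 1*16 - 12) + 2*E = (4 - 16 - 12) + 2*E = -24 + 2*E)
Y(L(U))**3 = (-24 + 2*5)**3 = (-24 + 10)**3 = (-14)**3 = -2744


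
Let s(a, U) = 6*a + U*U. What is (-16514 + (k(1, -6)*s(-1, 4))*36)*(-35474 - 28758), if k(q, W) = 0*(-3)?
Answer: 1060727248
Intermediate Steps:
k(q, W) = 0
s(a, U) = U**2 + 6*a (s(a, U) = 6*a + U**2 = U**2 + 6*a)
(-16514 + (k(1, -6)*s(-1, 4))*36)*(-35474 - 28758) = (-16514 + (0*(4**2 + 6*(-1)))*36)*(-35474 - 28758) = (-16514 + (0*(16 - 6))*36)*(-64232) = (-16514 + (0*10)*36)*(-64232) = (-16514 + 0*36)*(-64232) = (-16514 + 0)*(-64232) = -16514*(-64232) = 1060727248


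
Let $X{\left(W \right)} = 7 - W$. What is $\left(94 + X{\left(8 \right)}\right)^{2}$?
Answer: $8649$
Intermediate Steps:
$\left(94 + X{\left(8 \right)}\right)^{2} = \left(94 + \left(7 - 8\right)\right)^{2} = \left(94 - 1\right)^{2} = 93^{2} = 8649$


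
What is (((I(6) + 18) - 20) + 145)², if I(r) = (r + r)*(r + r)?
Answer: 82369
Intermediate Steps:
I(r) = 4*r² (I(r) = (2*r)*(2*r) = 4*r²)
(((I(6) + 18) - 20) + 145)² = (((4*6² + 18) - 20) + 145)² = (((4*36 + 18) - 20) + 145)² = (((144 + 18) - 20) + 145)² = ((162 - 20) + 145)² = (142 + 145)² = 287² = 82369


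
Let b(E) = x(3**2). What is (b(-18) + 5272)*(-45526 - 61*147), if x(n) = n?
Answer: -287777533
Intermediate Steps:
b(E) = 9 (b(E) = 3**2 = 9)
(b(-18) + 5272)*(-45526 - 61*147) = (9 + 5272)*(-45526 - 61*147) = 5281*(-45526 - 8967) = 5281*(-54493) = -287777533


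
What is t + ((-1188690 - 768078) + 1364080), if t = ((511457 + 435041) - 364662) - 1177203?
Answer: -1188055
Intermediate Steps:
t = -595367 (t = (946498 - 364662) - 1177203 = 581836 - 1177203 = -595367)
t + ((-1188690 - 768078) + 1364080) = -595367 + ((-1188690 - 768078) + 1364080) = -595367 + (-1956768 + 1364080) = -595367 - 592688 = -1188055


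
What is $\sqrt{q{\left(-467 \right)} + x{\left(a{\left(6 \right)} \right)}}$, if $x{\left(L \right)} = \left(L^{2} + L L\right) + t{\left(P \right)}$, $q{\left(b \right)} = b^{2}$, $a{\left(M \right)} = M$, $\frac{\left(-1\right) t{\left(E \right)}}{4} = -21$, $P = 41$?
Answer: $\sqrt{218245} \approx 467.17$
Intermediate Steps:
$t{\left(E \right)} = 84$ ($t{\left(E \right)} = \left(-4\right) \left(-21\right) = 84$)
$x{\left(L \right)} = 84 + 2 L^{2}$ ($x{\left(L \right)} = \left(L^{2} + L L\right) + 84 = \left(L^{2} + L^{2}\right) + 84 = 2 L^{2} + 84 = 84 + 2 L^{2}$)
$\sqrt{q{\left(-467 \right)} + x{\left(a{\left(6 \right)} \right)}} = \sqrt{\left(-467\right)^{2} + \left(84 + 2 \cdot 6^{2}\right)} = \sqrt{218089 + \left(84 + 2 \cdot 36\right)} = \sqrt{218089 + \left(84 + 72\right)} = \sqrt{218089 + 156} = \sqrt{218245}$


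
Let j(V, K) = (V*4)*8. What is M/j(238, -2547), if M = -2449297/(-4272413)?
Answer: 2449297/32538697408 ≈ 7.5273e-5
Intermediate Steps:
M = 2449297/4272413 (M = -2449297*(-1/4272413) = 2449297/4272413 ≈ 0.57328)
j(V, K) = 32*V (j(V, K) = (4*V)*8 = 32*V)
M/j(238, -2547) = 2449297/(4272413*((32*238))) = (2449297/4272413)/7616 = (2449297/4272413)*(1/7616) = 2449297/32538697408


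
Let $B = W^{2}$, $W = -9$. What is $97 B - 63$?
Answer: $7794$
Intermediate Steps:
$B = 81$ ($B = \left(-9\right)^{2} = 81$)
$97 B - 63 = 97 \cdot 81 - 63 = 7857 - 63 = 7794$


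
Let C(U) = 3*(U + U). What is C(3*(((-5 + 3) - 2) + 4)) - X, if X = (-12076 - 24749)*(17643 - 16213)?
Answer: 52659750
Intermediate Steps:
X = -52659750 (X = -36825*1430 = -52659750)
C(U) = 6*U (C(U) = 3*(2*U) = 6*U)
C(3*(((-5 + 3) - 2) + 4)) - X = 6*(3*(((-5 + 3) - 2) + 4)) - 1*(-52659750) = 6*(3*((-2 - 2) + 4)) + 52659750 = 6*(3*(-4 + 4)) + 52659750 = 6*(3*0) + 52659750 = 6*0 + 52659750 = 0 + 52659750 = 52659750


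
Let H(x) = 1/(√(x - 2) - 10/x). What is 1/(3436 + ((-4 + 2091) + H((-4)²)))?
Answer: 4810573/26569015535 - 64*√14/26569015535 ≈ 0.00018105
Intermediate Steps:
H(x) = 1/(√(-2 + x) - 10/x)
1/(3436 + ((-4 + 2091) + H((-4)²))) = 1/(3436 + ((-4 + 2091) + (-4)²/(-10 + (-4)²*√(-2 + (-4)²)))) = 1/(3436 + (2087 + 16/(-10 + 16*√(-2 + 16)))) = 1/(3436 + (2087 + 16/(-10 + 16*√14))) = 1/(5523 + 16/(-10 + 16*√14))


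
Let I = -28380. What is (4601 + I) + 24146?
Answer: 367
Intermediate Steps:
(4601 + I) + 24146 = (4601 - 28380) + 24146 = -23779 + 24146 = 367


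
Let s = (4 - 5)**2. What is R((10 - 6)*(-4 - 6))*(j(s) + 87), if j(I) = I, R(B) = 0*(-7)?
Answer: 0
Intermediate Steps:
s = 1 (s = (-1)**2 = 1)
R(B) = 0
R((10 - 6)*(-4 - 6))*(j(s) + 87) = 0*(1 + 87) = 0*88 = 0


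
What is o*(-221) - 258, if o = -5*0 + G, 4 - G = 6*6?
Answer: 6814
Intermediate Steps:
G = -32 (G = 4 - 6*6 = 4 - 1*36 = 4 - 36 = -32)
o = -32 (o = -5*0 - 32 = 0 - 32 = -32)
o*(-221) - 258 = -32*(-221) - 258 = 7072 - 258 = 6814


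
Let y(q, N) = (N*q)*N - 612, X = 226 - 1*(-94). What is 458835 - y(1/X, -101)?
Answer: 147012839/320 ≈ 4.5942e+5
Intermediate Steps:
X = 320 (X = 226 + 94 = 320)
y(q, N) = -612 + q*N² (y(q, N) = q*N² - 612 = -612 + q*N²)
458835 - y(1/X, -101) = 458835 - (-612 + (-101)²/320) = 458835 - (-612 + (1/320)*10201) = 458835 - (-612 + 10201/320) = 458835 - 1*(-185639/320) = 458835 + 185639/320 = 147012839/320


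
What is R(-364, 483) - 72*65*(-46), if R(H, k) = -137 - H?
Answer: 215507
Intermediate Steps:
R(-364, 483) - 72*65*(-46) = (-137 - 1*(-364)) - 72*65*(-46) = (-137 + 364) - 4680*(-46) = 227 + 215280 = 215507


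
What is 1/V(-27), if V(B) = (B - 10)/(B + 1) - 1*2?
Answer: -26/15 ≈ -1.7333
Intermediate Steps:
V(B) = -2 + (-10 + B)/(1 + B) (V(B) = (-10 + B)/(1 + B) - 2 = -2 + (-10 + B)/(1 + B))
1/V(-27) = 1/((-12 - 1*(-27))/(1 - 27)) = 1/((-12 + 27)/(-26)) = 1/(-1/26*15) = 1/(-15/26) = -26/15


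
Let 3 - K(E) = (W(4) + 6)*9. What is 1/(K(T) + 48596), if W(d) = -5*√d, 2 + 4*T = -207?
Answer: 1/48635 ≈ 2.0561e-5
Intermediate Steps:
T = -209/4 (T = -½ + (¼)*(-207) = -½ - 207/4 = -209/4 ≈ -52.250)
K(E) = 39 (K(E) = 3 - (-5*√4 + 6)*9 = 3 - (-5*2 + 6)*9 = 3 - (-10 + 6)*9 = 3 - (-4)*9 = 3 - 1*(-36) = 3 + 36 = 39)
1/(K(T) + 48596) = 1/(39 + 48596) = 1/48635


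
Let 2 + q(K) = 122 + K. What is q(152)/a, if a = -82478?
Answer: -136/41239 ≈ -0.0032979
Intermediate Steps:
q(K) = 120 + K (q(K) = -2 + (122 + K) = 120 + K)
q(152)/a = (120 + 152)/(-82478) = 272*(-1/82478) = -136/41239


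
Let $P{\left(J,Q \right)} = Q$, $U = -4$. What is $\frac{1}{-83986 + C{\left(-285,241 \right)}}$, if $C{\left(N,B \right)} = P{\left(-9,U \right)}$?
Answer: $- \frac{1}{83990} \approx -1.1906 \cdot 10^{-5}$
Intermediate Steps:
$C{\left(N,B \right)} = -4$
$\frac{1}{-83986 + C{\left(-285,241 \right)}} = \frac{1}{-83986 - 4} = \frac{1}{-83990} = - \frac{1}{83990}$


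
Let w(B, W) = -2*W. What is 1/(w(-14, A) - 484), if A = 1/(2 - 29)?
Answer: -27/13066 ≈ -0.0020664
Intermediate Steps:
A = -1/27 (A = 1/(-27) = -1/27 ≈ -0.037037)
1/(w(-14, A) - 484) = 1/(-2*(-1/27) - 484) = 1/(2/27 - 484) = 1/(-13066/27) = -27/13066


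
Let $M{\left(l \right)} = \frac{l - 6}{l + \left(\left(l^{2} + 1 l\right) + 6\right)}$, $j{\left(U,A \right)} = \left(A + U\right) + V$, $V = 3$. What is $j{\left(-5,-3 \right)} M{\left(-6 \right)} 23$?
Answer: $46$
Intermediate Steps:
$j{\left(U,A \right)} = 3 + A + U$ ($j{\left(U,A \right)} = \left(A + U\right) + 3 = 3 + A + U$)
$M{\left(l \right)} = \frac{-6 + l}{6 + l^{2} + 2 l}$ ($M{\left(l \right)} = \frac{-6 + l}{l + \left(\left(l^{2} + l\right) + 6\right)} = \frac{-6 + l}{l + \left(\left(l + l^{2}\right) + 6\right)} = \frac{-6 + l}{l + \left(6 + l + l^{2}\right)} = \frac{-6 + l}{6 + l^{2} + 2 l}$)
$j{\left(-5,-3 \right)} M{\left(-6 \right)} 23 = \left(3 - 3 - 5\right) \frac{-6 - 6}{6 + \left(-6\right)^{2} + 2 \left(-6\right)} 23 = - 5 \frac{1}{6 + 36 - 12} \left(-12\right) 23 = - 5 \cdot \frac{1}{30} \left(-12\right) 23 = \left(-5\right) \left(- \frac{2}{5}\right) 23 = 2 \cdot 23 = 46$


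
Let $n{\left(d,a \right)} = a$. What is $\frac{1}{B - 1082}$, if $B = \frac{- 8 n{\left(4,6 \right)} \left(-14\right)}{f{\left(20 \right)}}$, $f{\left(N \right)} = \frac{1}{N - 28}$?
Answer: $- \frac{1}{6458} \approx -0.00015485$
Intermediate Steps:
$f{\left(N \right)} = \frac{1}{-28 + N}$
$B = -5376$ ($B = \frac{\left(-8\right) 6 \left(-14\right)}{\frac{1}{-28 + 20}} = \frac{\left(-48\right) \left(-14\right)}{\frac{1}{-8}} = \frac{672}{- \frac{1}{8}} = 672 \left(-8\right) = -5376$)
$\frac{1}{B - 1082} = \frac{1}{-5376 - 1082} = \frac{1}{-6458} = - \frac{1}{6458}$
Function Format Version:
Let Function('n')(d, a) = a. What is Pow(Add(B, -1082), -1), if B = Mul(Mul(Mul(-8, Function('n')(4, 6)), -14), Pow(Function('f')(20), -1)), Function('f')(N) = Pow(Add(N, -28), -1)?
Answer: Rational(-1, 6458) ≈ -0.00015485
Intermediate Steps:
Function('f')(N) = Pow(Add(-28, N), -1)
B = -5376 (B = Mul(Mul(Mul(-8, 6), -14), Pow(Pow(Add(-28, 20), -1), -1)) = Mul(Mul(-48, -14), Pow(Pow(-8, -1), -1)) = Mul(672, Pow(Rational(-1, 8), -1)) = Mul(672, -8) = -5376)
Pow(Add(B, -1082), -1) = Pow(Add(-5376, -1082), -1) = Pow(-6458, -1) = Rational(-1, 6458)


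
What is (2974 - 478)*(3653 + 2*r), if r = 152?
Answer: 9876672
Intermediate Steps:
(2974 - 478)*(3653 + 2*r) = (2974 - 478)*(3653 + 2*152) = 2496*(3653 + 304) = 2496*3957 = 9876672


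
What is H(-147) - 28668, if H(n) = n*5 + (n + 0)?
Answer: -29550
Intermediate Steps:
H(n) = 6*n (H(n) = 5*n + n = 6*n)
H(-147) - 28668 = 6*(-147) - 28668 = -882 - 28668 = -29550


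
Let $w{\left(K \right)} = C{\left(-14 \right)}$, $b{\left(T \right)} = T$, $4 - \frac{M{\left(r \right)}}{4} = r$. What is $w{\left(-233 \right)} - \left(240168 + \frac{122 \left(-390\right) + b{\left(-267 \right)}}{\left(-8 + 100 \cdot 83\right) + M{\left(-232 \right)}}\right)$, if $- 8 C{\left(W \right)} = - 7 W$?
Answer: $- \frac{1109128471}{4618} \approx -2.4018 \cdot 10^{5}$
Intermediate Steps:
$M{\left(r \right)} = 16 - 4 r$
$C{\left(W \right)} = \frac{7 W}{8}$ ($C{\left(W \right)} = - \frac{\left(-7\right) W}{8} = \frac{7 W}{8}$)
$w{\left(K \right)} = - \frac{49}{4}$ ($w{\left(K \right)} = \frac{7}{8} \left(-14\right) = - \frac{49}{4}$)
$w{\left(-233 \right)} - \left(240168 + \frac{122 \left(-390\right) + b{\left(-267 \right)}}{\left(-8 + 100 \cdot 83\right) + M{\left(-232 \right)}}\right) = - \frac{49}{4} - \left(240168 + \frac{122 \left(-390\right) - 267}{\left(-8 + 100 \cdot 83\right) + \left(16 - -928\right)}\right) = - \frac{49}{4} - \left(240168 + \frac{-47580 - 267}{\left(-8 + 8300\right) + \left(16 + 928\right)}\right) = - \frac{49}{4} - \left(240168 - \frac{47847}{8292 + 944}\right) = - \frac{49}{4} - \left(240168 - \frac{47847}{9236}\right) = - \frac{49}{4} - \frac{2218143801}{9236} = - \frac{1109128471}{4618}$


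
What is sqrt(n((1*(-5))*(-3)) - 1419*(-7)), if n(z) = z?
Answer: 2*sqrt(2487) ≈ 99.740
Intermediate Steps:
sqrt(n((1*(-5))*(-3)) - 1419*(-7)) = sqrt((1*(-5))*(-3) - 1419*(-7)) = sqrt(-5*(-3) + 9933) = sqrt(15 + 9933) = sqrt(9948) = 2*sqrt(2487)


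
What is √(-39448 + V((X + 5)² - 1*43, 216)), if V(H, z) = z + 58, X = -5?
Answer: I*√39174 ≈ 197.92*I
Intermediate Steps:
V(H, z) = 58 + z
√(-39448 + V((X + 5)² - 1*43, 216)) = √(-39448 + (58 + 216)) = √(-39448 + 274) = √(-39174) = I*√39174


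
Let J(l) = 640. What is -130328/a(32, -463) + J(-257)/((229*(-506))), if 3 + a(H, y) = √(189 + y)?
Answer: 22652349448/16396171 + 130328*I*√274/283 ≈ 1381.6 + 7623.0*I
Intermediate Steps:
a(H, y) = -3 + √(189 + y)
-130328/a(32, -463) + J(-257)/((229*(-506))) = -130328/(-3 + √(189 - 463)) + 640/((229*(-506))) = -130328/(-3 + √(-274)) + 640/(-115874) = -130328/(-3 + I*√274) + 640*(-1/115874) = -130328/(-3 + I*√274) - 320/57937 = -320/57937 - 130328/(-3 + I*√274)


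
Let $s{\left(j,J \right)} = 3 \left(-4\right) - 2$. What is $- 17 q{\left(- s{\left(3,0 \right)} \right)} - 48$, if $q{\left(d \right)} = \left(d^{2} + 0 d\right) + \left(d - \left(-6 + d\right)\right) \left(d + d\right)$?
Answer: $-6236$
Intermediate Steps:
$s{\left(j,J \right)} = -14$ ($s{\left(j,J \right)} = -12 - 2 = -14$)
$q{\left(d \right)} = d^{2} + 12 d$ ($q{\left(d \right)} = \left(d^{2} + 0\right) + 6 \cdot 2 d = d^{2} + 12 d$)
$- 17 q{\left(- s{\left(3,0 \right)} \right)} - 48 = - 17 \left(-1\right) \left(-14\right) \left(12 - -14\right) - 48 = - 17 \cdot 14 \left(12 + 14\right) - 48 = - 17 \cdot 14 \cdot 26 - 48 = \left(-17\right) 364 - 48 = -6188 - 48 = -6236$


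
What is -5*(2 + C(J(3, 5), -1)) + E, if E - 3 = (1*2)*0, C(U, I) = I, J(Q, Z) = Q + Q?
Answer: -2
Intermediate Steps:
J(Q, Z) = 2*Q
E = 3 (E = 3 + (1*2)*0 = 3 + 2*0 = 3 + 0 = 3)
-5*(2 + C(J(3, 5), -1)) + E = -5*(2 - 1) + 3 = -5*1 + 3 = -5 + 3 = -2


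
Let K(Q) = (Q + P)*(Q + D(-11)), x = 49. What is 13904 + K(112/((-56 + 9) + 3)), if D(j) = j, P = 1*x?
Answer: 1606245/121 ≈ 13275.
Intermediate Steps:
P = 49 (P = 1*49 = 49)
K(Q) = (-11 + Q)*(49 + Q) (K(Q) = (Q + 49)*(Q - 11) = (49 + Q)*(-11 + Q) = (-11 + Q)*(49 + Q))
13904 + K(112/((-56 + 9) + 3)) = 13904 + (-539 + (112/((-56 + 9) + 3))² + 38*(112/((-56 + 9) + 3))) = 13904 + (-539 + (112/(-47 + 3))² + 38*(112/(-47 + 3))) = 13904 + (-539 + (112/(-44))² + 38*(112/(-44))) = 13904 + (-539 + (112*(-1/44))² + 38*(112*(-1/44))) = 13904 + (-539 + (-28/11)² + 38*(-28/11)) = 13904 + (-539 + 784/121 - 1064/11) = 13904 - 76139/121 = 1606245/121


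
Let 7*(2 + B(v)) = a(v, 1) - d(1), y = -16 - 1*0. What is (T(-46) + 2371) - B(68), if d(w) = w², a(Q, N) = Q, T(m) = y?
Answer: 16432/7 ≈ 2347.4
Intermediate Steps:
y = -16 (y = -16 + 0 = -16)
T(m) = -16
B(v) = -15/7 + v/7 (B(v) = -2 + (v - 1*1²)/7 = -2 + (v - 1*1)/7 = -2 + (v - 1)/7 = -2 + (-1 + v)/7 = -2 + (-⅐ + v/7) = -15/7 + v/7)
(T(-46) + 2371) - B(68) = (-16 + 2371) - (-15/7 + (⅐)*68) = 2355 - (-15/7 + 68/7) = 2355 - 1*53/7 = 2355 - 53/7 = 16432/7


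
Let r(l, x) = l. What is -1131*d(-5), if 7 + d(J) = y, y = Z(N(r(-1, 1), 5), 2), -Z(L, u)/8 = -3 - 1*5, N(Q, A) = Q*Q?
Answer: -64467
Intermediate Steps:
N(Q, A) = Q²
Z(L, u) = 64 (Z(L, u) = -8*(-3 - 1*5) = -8*(-3 - 5) = -8*(-8) = 64)
y = 64
d(J) = 57 (d(J) = -7 + 64 = 57)
-1131*d(-5) = -1131*57 = -64467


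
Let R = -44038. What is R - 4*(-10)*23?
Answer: -43118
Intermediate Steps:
R - 4*(-10)*23 = -44038 - 4*(-10)*23 = -44038 + 40*23 = -44038 + 920 = -43118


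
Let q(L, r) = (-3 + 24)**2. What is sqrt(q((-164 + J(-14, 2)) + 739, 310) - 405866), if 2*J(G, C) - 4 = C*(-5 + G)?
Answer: 5*I*sqrt(16217) ≈ 636.73*I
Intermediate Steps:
J(G, C) = 2 + C*(-5 + G)/2 (J(G, C) = 2 + (C*(-5 + G))/2 = 2 + C*(-5 + G)/2)
q(L, r) = 441 (q(L, r) = 21**2 = 441)
sqrt(q((-164 + J(-14, 2)) + 739, 310) - 405866) = sqrt(441 - 405866) = sqrt(-405425) = 5*I*sqrt(16217)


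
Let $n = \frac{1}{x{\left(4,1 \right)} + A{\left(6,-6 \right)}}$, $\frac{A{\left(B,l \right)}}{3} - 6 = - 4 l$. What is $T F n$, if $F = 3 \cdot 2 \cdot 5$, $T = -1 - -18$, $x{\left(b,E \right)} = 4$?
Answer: $\frac{255}{47} \approx 5.4255$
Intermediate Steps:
$A{\left(B,l \right)} = 18 - 12 l$ ($A{\left(B,l \right)} = 18 + 3 \left(- 4 l\right) = 18 - 12 l$)
$n = \frac{1}{94}$ ($n = \frac{1}{4 + \left(18 - -72\right)} = \frac{1}{4 + \left(18 + 72\right)} = \frac{1}{4 + 90} = \frac{1}{94} \approx 0.010638$)
$T = 17$ ($T = -1 + 18 = 17$)
$F = 30$ ($F = 6 \cdot 5 = 30$)
$T F n = 17 \cdot 30 \cdot \frac{1}{94} = 510 \cdot \frac{1}{94} = \frac{255}{47}$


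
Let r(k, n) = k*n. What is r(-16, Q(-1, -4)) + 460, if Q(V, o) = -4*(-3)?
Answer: 268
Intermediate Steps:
Q(V, o) = 12
r(-16, Q(-1, -4)) + 460 = -16*12 + 460 = -192 + 460 = 268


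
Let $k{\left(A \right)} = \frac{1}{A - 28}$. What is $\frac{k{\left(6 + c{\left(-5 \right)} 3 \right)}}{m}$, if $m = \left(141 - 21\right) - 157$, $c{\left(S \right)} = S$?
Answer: $\frac{1}{1369} \approx 0.00073046$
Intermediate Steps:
$m = -37$ ($m = 120 - 157 = -37$)
$k{\left(A \right)} = \frac{1}{-28 + A}$
$\frac{k{\left(6 + c{\left(-5 \right)} 3 \right)}}{m} = \frac{1}{\left(-28 + \left(6 - 15\right)\right) \left(-37\right)} = \frac{1}{-28 + \left(6 - 15\right)} \left(- \frac{1}{37}\right) = \frac{1}{-28 - 9} \left(- \frac{1}{37}\right) = \frac{1}{-37} \left(- \frac{1}{37}\right) = \left(- \frac{1}{37}\right) \left(- \frac{1}{37}\right) = \frac{1}{1369}$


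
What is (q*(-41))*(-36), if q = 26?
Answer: 38376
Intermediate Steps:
(q*(-41))*(-36) = (26*(-41))*(-36) = -1066*(-36) = 38376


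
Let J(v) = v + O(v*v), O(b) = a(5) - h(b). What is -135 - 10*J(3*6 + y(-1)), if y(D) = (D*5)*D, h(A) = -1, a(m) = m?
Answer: -425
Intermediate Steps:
O(b) = 6 (O(b) = 5 - 1*(-1) = 5 + 1 = 6)
y(D) = 5*D**2 (y(D) = (5*D)*D = 5*D**2)
J(v) = 6 + v (J(v) = v + 6 = 6 + v)
-135 - 10*J(3*6 + y(-1)) = -135 - 10*(6 + (3*6 + 5*(-1)**2)) = -135 - 10*(6 + (18 + 5*1)) = -135 - 10*(6 + (18 + 5)) = -135 - 10*(6 + 23) = -135 - 10*29 = -135 - 290 = -425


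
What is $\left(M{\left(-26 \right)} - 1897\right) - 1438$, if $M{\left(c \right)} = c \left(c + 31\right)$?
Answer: $-3465$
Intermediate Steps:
$M{\left(c \right)} = c \left(31 + c\right)$
$\left(M{\left(-26 \right)} - 1897\right) - 1438 = \left(- 26 \left(31 - 26\right) - 1897\right) - 1438 = \left(\left(-26\right) 5 - 1897\right) - 1438 = \left(-130 - 1897\right) - 1438 = -2027 - 1438 = -3465$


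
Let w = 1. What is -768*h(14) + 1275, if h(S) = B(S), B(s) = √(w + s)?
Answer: 1275 - 768*√15 ≈ -1699.5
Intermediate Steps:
B(s) = √(1 + s)
h(S) = √(1 + S)
-768*h(14) + 1275 = -768*√(1 + 14) + 1275 = -768*√15 + 1275 = 1275 - 768*√15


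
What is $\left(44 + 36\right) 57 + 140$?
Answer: $4700$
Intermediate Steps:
$\left(44 + 36\right) 57 + 140 = 80 \cdot 57 + 140 = 4560 + 140 = 4700$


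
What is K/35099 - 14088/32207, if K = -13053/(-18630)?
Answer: -3070547828863/7019991991530 ≈ -0.43740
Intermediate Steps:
K = 4351/6210 (K = -13053*(-1/18630) = 4351/6210 ≈ 0.70064)
K/35099 - 14088/32207 = (4351/6210)/35099 - 14088/32207 = (4351/6210)*(1/35099) - 14088*1/32207 = 4351/217964790 - 14088/32207 = -3070547828863/7019991991530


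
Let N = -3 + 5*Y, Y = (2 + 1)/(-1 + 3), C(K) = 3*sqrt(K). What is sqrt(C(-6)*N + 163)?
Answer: sqrt(652 + 54*I*sqrt(6))/2 ≈ 12.832 + 1.2885*I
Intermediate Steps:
Y = 3/2 ≈ 1.5000
N = 9/2 (N = -3 + 5*(3/2) = -3 + 15/2 = 9/2 ≈ 4.5000)
sqrt(C(-6)*N + 163) = sqrt((3*sqrt(-6))*(9/2) + 163) = sqrt((3*(I*sqrt(6)))*(9/2) + 163) = sqrt((3*I*sqrt(6))*(9/2) + 163) = sqrt(27*I*sqrt(6)/2 + 163) = sqrt(163 + 27*I*sqrt(6)/2)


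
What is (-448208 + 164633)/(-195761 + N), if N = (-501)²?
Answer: -56715/11048 ≈ -5.1335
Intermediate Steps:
N = 251001
(-448208 + 164633)/(-195761 + N) = (-448208 + 164633)/(-195761 + 251001) = -283575/55240 = -283575*1/55240 = -56715/11048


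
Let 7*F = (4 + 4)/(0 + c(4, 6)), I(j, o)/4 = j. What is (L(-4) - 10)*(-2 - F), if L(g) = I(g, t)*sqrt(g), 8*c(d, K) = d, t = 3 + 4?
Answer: 300/7 + 960*I/7 ≈ 42.857 + 137.14*I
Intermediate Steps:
t = 7
c(d, K) = d/8
I(j, o) = 4*j
F = 16/7 (F = ((4 + 4)/(0 + (1/8)*4))/7 = (8/(0 + 1/2))/7 = (8/(1/2))/7 = (8*2)/7 = (1/7)*16 = 16/7 ≈ 2.2857)
L(g) = 4*g**(3/2) (L(g) = (4*g)*sqrt(g) = 4*g**(3/2))
(L(-4) - 10)*(-2 - F) = (4*(-4)**(3/2) - 10)*(-2 - 1*16/7) = (4*(-8*I) - 10)*(-2 - 16/7) = (-32*I - 10)*(-30/7) = (-10 - 32*I)*(-30/7) = 300/7 + 960*I/7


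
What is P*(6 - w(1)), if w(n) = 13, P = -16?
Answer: 112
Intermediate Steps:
P*(6 - w(1)) = -16*(6 - 1*13) = -16*(6 - 13) = -16*(-7) = 112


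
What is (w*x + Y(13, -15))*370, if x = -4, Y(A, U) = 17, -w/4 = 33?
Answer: 201650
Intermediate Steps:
w = -132 (w = -4*33 = -132)
(w*x + Y(13, -15))*370 = (-132*(-4) + 17)*370 = (528 + 17)*370 = 545*370 = 201650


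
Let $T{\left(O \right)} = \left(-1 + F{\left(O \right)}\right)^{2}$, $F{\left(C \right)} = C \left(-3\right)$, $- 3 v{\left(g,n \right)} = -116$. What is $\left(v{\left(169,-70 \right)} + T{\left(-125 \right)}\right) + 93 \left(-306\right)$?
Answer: $\frac{334370}{3} \approx 1.1146 \cdot 10^{5}$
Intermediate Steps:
$v{\left(g,n \right)} = \frac{116}{3}$ ($v{\left(g,n \right)} = \left(- \frac{1}{3}\right) \left(-116\right) = \frac{116}{3}$)
$F{\left(C \right)} = - 3 C$
$T{\left(O \right)} = \left(-1 - 3 O\right)^{2}$
$\left(v{\left(169,-70 \right)} + T{\left(-125 \right)}\right) + 93 \left(-306\right) = \left(\frac{116}{3} + \left(1 + 3 \left(-125\right)\right)^{2}\right) + 93 \left(-306\right) = \left(\frac{116}{3} + \left(1 - 375\right)^{2}\right) - 28458 = \left(\frac{116}{3} + \left(-374\right)^{2}\right) - 28458 = \left(\frac{116}{3} + 139876\right) - 28458 = \frac{419744}{3} - 28458 = \frac{334370}{3}$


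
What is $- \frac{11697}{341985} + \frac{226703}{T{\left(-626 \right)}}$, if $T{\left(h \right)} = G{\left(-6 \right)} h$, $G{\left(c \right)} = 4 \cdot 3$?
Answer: $- \frac{3696042539}{122332920} \approx -30.213$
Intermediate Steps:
$G{\left(c \right)} = 12$
$T{\left(h \right)} = 12 h$
$- \frac{11697}{341985} + \frac{226703}{T{\left(-626 \right)}} = - \frac{11697}{341985} + \frac{226703}{12 \left(-626\right)} = \left(-11697\right) \frac{1}{341985} + \frac{226703}{-7512} = - \frac{557}{16285} + 226703 \left(- \frac{1}{7512}\right) = - \frac{557}{16285} - \frac{226703}{7512} = - \frac{3696042539}{122332920}$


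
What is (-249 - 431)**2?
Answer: 462400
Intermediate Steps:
(-249 - 431)**2 = (-680)**2 = 462400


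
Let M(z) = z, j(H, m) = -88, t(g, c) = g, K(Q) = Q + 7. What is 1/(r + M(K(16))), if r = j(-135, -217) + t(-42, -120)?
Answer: -1/107 ≈ -0.0093458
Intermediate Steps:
K(Q) = 7 + Q
r = -130 (r = -88 - 42 = -130)
1/(r + M(K(16))) = 1/(-130 + (7 + 16)) = 1/(-130 + 23) = 1/(-107) = -1/107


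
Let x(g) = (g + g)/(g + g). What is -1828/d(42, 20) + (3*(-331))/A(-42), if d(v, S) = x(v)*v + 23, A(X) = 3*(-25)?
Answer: -4837/325 ≈ -14.883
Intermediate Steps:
x(g) = 1 (x(g) = (2*g)/((2*g)) = (2*g)*(1/(2*g)) = 1)
A(X) = -75
d(v, S) = 23 + v (d(v, S) = 1*v + 23 = v + 23 = 23 + v)
-1828/d(42, 20) + (3*(-331))/A(-42) = -1828/(23 + 42) + (3*(-331))/(-75) = -1828/65 - 993*(-1/75) = -1828*1/65 + 331/25 = -1828/65 + 331/25 = -4837/325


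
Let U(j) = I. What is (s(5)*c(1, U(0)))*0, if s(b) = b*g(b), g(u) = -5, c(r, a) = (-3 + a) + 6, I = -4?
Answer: 0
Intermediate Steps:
U(j) = -4
c(r, a) = 3 + a
s(b) = -5*b (s(b) = b*(-5) = -5*b)
(s(5)*c(1, U(0)))*0 = ((-5*5)*(3 - 4))*0 = -25*(-1)*0 = 25*0 = 0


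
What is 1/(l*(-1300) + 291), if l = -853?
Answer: 1/1109191 ≈ 9.0156e-7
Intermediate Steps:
1/(l*(-1300) + 291) = 1/(-853*(-1300) + 291) = 1/(1108900 + 291) = 1/1109191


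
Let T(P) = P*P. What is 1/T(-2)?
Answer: 1/4 ≈ 0.25000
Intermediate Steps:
T(P) = P**2
1/T(-2) = 1/((-2)**2) = 1/4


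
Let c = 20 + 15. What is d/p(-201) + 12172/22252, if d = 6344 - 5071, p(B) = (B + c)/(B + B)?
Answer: 1423674068/461729 ≈ 3083.4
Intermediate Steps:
c = 35
p(B) = (35 + B)/(2*B) (p(B) = (B + 35)/(B + B) = (35 + B)/((2*B)) = (35 + B)*(1/(2*B)) = (35 + B)/(2*B))
d = 1273
d/p(-201) + 12172/22252 = 1273/(((½)*(35 - 201)/(-201))) + 12172/22252 = 1273/(((½)*(-1/201)*(-166))) + 12172*(1/22252) = 1273/(83/201) + 3043/5563 = 1273*(201/83) + 3043/5563 = 255873/83 + 3043/5563 = 1423674068/461729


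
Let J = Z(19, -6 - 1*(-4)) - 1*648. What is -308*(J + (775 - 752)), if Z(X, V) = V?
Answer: 193116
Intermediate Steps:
J = -650 (J = (-6 - 1*(-4)) - 1*648 = (-6 + 4) - 648 = -2 - 648 = -650)
-308*(J + (775 - 752)) = -308*(-650 + (775 - 752)) = -308*(-650 + 23) = -308*(-627) = 193116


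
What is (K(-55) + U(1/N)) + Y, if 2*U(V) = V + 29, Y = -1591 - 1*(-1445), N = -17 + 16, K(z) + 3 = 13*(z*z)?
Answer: 39190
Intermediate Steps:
K(z) = -3 + 13*z² (K(z) = -3 + 13*(z*z) = -3 + 13*z²)
N = -1
Y = -146 (Y = -1591 + 1445 = -146)
U(V) = 29/2 + V/2 (U(V) = (V + 29)/2 = (29 + V)/2 = 29/2 + V/2)
(K(-55) + U(1/N)) + Y = ((-3 + 13*(-55)²) + (29/2 + (½)/(-1))) - 146 = ((-3 + 13*3025) + (29/2 + (½)*(-1))) - 146 = ((-3 + 39325) + (29/2 - ½)) - 146 = (39322 + 14) - 146 = 39336 - 146 = 39190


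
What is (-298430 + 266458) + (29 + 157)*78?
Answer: -17464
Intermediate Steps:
(-298430 + 266458) + (29 + 157)*78 = -31972 + 186*78 = -31972 + 14508 = -17464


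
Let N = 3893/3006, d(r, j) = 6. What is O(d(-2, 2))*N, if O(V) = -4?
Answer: -7786/1503 ≈ -5.1803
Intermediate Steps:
N = 3893/3006 (N = 3893*(1/3006) = 3893/3006 ≈ 1.2951)
O(d(-2, 2))*N = -4*3893/3006 = -7786/1503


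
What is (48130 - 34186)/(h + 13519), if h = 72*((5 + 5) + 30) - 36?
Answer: 13944/16363 ≈ 0.85217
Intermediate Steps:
h = 2844 (h = 72*(10 + 30) - 36 = 72*40 - 36 = 2880 - 36 = 2844)
(48130 - 34186)/(h + 13519) = (48130 - 34186)/(2844 + 13519) = 13944/16363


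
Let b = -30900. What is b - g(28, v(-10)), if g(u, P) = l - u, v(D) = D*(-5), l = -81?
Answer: -30791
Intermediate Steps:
v(D) = -5*D
g(u, P) = -81 - u
b - g(28, v(-10)) = -30900 - (-81 - 1*28) = -30900 - (-81 - 28) = -30900 - 1*(-109) = -30900 + 109 = -30791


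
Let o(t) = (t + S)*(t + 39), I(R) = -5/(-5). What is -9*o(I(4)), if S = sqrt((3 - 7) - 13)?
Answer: -360 - 360*I*sqrt(17) ≈ -360.0 - 1484.3*I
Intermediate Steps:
S = I*sqrt(17) (S = sqrt(-4 - 13) = sqrt(-17) = I*sqrt(17) ≈ 4.1231*I)
I(R) = 1 (I(R) = -5*(-1/5) = 1)
o(t) = (39 + t)*(t + I*sqrt(17)) (o(t) = (t + I*sqrt(17))*(t + 39) = (t + I*sqrt(17))*(39 + t) = (39 + t)*(t + I*sqrt(17)))
-9*o(I(4)) = -9*(1**2 + 39*1 + 39*I*sqrt(17) + I*1*sqrt(17)) = -9*(1 + 39 + 39*I*sqrt(17) + I*sqrt(17)) = -9*(40 + 40*I*sqrt(17)) = -360 - 360*I*sqrt(17)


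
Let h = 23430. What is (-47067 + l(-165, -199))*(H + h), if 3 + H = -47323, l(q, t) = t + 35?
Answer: 1128631976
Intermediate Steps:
l(q, t) = 35 + t
H = -47326 (H = -3 - 47323 = -47326)
(-47067 + l(-165, -199))*(H + h) = (-47067 + (35 - 199))*(-47326 + 23430) = (-47067 - 164)*(-23896) = -47231*(-23896) = 1128631976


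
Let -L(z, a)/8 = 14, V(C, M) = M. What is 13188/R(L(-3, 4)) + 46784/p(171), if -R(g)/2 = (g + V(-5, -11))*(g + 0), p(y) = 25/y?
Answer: 2624017067/8200 ≈ 3.2000e+5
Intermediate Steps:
L(z, a) = -112 (L(z, a) = -8*14 = -112)
R(g) = -2*g*(-11 + g) (R(g) = -2*(g - 11)*(g + 0) = -2*(-11 + g)*g = -2*g*(-11 + g))
13188/R(L(-3, 4)) + 46784/p(171) = 13188/((2*(-112)*(11 - 1*(-112)))) + 46784/((25/171)) = 13188/((2*(-112)*(11 + 112))) + 46784/((25*(1/171))) = 13188/((2*(-112)*123)) + 46784/(25/171) = 13188/(-27552) + 46784*(171/25) = 13188*(-1/27552) + 8000064/25 = -157/328 + 8000064/25 = 2624017067/8200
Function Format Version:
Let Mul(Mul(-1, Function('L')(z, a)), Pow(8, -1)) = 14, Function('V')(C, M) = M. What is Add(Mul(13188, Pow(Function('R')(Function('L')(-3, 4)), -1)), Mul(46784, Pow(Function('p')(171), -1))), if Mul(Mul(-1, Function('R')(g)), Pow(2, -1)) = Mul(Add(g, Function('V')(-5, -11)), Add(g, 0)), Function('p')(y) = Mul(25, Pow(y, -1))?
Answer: Rational(2624017067, 8200) ≈ 3.2000e+5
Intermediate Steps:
Function('L')(z, a) = -112 (Function('L')(z, a) = Mul(-8, 14) = -112)
Function('R')(g) = Mul(-2, g, Add(-11, g)) (Function('R')(g) = Mul(-2, Mul(Add(g, -11), Add(g, 0))) = Mul(-2, Mul(Add(-11, g), g)) = Mul(-2, Mul(g, Add(-11, g))) = Mul(-2, g, Add(-11, g)))
Add(Mul(13188, Pow(Function('R')(Function('L')(-3, 4)), -1)), Mul(46784, Pow(Function('p')(171), -1))) = Add(Mul(13188, Pow(Mul(2, -112, Add(11, Mul(-1, -112))), -1)), Mul(46784, Pow(Mul(25, Pow(171, -1)), -1))) = Add(Mul(13188, Pow(Mul(2, -112, Add(11, 112)), -1)), Mul(46784, Pow(Mul(25, Rational(1, 171)), -1))) = Add(Mul(13188, Pow(Mul(2, -112, 123), -1)), Mul(46784, Pow(Rational(25, 171), -1))) = Add(Mul(13188, Pow(-27552, -1)), Mul(46784, Rational(171, 25))) = Add(Mul(13188, Rational(-1, 27552)), Rational(8000064, 25)) = Add(Rational(-157, 328), Rational(8000064, 25)) = Rational(2624017067, 8200)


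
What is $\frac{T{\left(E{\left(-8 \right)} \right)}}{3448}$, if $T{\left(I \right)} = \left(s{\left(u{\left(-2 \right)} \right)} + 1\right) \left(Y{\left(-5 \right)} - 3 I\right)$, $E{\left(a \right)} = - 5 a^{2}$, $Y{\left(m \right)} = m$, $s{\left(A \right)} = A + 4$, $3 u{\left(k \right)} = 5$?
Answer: $\frac{4775}{2586} \approx 1.8465$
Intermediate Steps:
$u{\left(k \right)} = \frac{5}{3}$ ($u{\left(k \right)} = \frac{1}{3} \cdot 5 = \frac{5}{3}$)
$s{\left(A \right)} = 4 + A$
$T{\left(I \right)} = - \frac{100}{3} - 20 I$ ($T{\left(I \right)} = \left(\left(4 + \frac{5}{3}\right) + 1\right) \left(-5 - 3 I\right) = \left(\frac{17}{3} + 1\right) \left(-5 - 3 I\right) = \frac{20 \left(-5 - 3 I\right)}{3} = - \frac{100}{3} - 20 I$)
$\frac{T{\left(E{\left(-8 \right)} \right)}}{3448} = \frac{- \frac{100}{3} - 20 \left(- 5 \left(-8\right)^{2}\right)}{3448} = \left(- \frac{100}{3} - 20 \left(\left(-5\right) 64\right)\right) \frac{1}{3448} = \left(- \frac{100}{3} - -6400\right) \frac{1}{3448} = \left(- \frac{100}{3} + 6400\right) \frac{1}{3448} = \frac{19100}{3} \cdot \frac{1}{3448} = \frac{4775}{2586}$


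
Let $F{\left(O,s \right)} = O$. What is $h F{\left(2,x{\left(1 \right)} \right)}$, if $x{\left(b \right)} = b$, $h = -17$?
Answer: $-34$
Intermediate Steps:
$h F{\left(2,x{\left(1 \right)} \right)} = \left(-17\right) 2 = -34$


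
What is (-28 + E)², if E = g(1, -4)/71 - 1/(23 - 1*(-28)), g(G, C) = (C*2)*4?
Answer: 10627754281/13111641 ≈ 810.56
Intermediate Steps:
g(G, C) = 8*C (g(G, C) = (2*C)*4 = 8*C)
E = -1703/3621 (E = (8*(-4))/71 - 1/(23 - 1*(-28)) = -32*1/71 - 1/(23 + 28) = -32/71 - 1/51 = -1703/3621 ≈ -0.47031)
(-28 + E)² = (-28 - 1703/3621)² = (-103091/3621)² = 10627754281/13111641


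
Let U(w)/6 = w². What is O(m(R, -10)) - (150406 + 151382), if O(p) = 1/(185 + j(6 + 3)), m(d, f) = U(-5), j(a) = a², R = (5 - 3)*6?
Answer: -80275607/266 ≈ -3.0179e+5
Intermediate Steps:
R = 12 (R = 2*6 = 12)
U(w) = 6*w²
m(d, f) = 150 (m(d, f) = 6*(-5)² = 6*25 = 150)
O(p) = 1/266 (O(p) = 1/(185 + (6 + 3)²) = 1/(185 + 9²) = 1/(185 + 81) = 1/266)
O(m(R, -10)) - (150406 + 151382) = 1/266 - (150406 + 151382) = 1/266 - 1*301788 = 1/266 - 301788 = -80275607/266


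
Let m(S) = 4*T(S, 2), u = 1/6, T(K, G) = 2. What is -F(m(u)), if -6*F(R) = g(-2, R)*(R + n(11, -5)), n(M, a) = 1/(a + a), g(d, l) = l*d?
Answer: -316/15 ≈ -21.067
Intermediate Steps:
g(d, l) = d*l
u = ⅙ ≈ 0.16667
m(S) = 8 (m(S) = 4*2 = 8)
n(M, a) = 1/(2*a)
F(R) = R*(-⅒ + R)/3 (F(R) = -(-2*R)*(R + (½)/(-5))/6 = -(-2*R)*(R + (½)*(-⅕))/6 = -(-2*R)*(R - ⅒)/6 = -(-2*R)*(-⅒ + R)/6 = -(-1)*R*(-⅒ + R)/3 = R*(-⅒ + R)/3)
-F(m(u)) = -8*(-1 + 10*8)/30 = -8*(-1 + 80)/30 = -8*79/30 = -1*316/15 = -316/15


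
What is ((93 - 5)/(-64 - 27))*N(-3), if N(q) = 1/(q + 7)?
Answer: -22/91 ≈ -0.24176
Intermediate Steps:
N(q) = 1/(7 + q)
((93 - 5)/(-64 - 27))*N(-3) = ((93 - 5)/(-64 - 27))/(7 - 3) = (88/(-91))/4 = (88*(-1/91))*(¼) = -88/91*¼ = -22/91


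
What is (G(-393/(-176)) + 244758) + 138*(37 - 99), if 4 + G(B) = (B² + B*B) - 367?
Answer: 3652704977/15488 ≈ 2.3584e+5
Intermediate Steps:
G(B) = -371 + 2*B² (G(B) = -4 + ((B² + B*B) - 367) = -4 + ((B² + B²) - 367) = -4 + (2*B² - 367) = -4 + (-367 + 2*B²) = -371 + 2*B²)
(G(-393/(-176)) + 244758) + 138*(37 - 99) = ((-371 + 2*(-393/(-176))²) + 244758) + 138*(37 - 99) = ((-371 + 2*(-393*(-1/176))²) + 244758) + 138*(-62) = ((-371 + 2*(393/176)²) + 244758) - 8556 = ((-371 + 2*(154449/30976)) + 244758) - 8556 = ((-371 + 154449/15488) + 244758) - 8556 = (-5591599/15488 + 244758) - 8556 = 3785220305/15488 - 8556 = 3652704977/15488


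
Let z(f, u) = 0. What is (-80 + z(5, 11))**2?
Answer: 6400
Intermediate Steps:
(-80 + z(5, 11))**2 = (-80 + 0)**2 = (-80)**2 = 6400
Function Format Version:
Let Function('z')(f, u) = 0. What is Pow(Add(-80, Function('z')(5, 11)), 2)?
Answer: 6400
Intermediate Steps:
Pow(Add(-80, Function('z')(5, 11)), 2) = Pow(Add(-80, 0), 2) = Pow(-80, 2) = 6400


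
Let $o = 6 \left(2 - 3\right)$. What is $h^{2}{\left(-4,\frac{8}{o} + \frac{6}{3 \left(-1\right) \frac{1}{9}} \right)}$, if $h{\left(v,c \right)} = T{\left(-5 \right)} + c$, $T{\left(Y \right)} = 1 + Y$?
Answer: $\frac{4900}{9} \approx 544.44$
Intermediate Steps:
$o = -6$ ($o = 6 \left(-1\right) = -6$)
$h{\left(v,c \right)} = -4 + c$ ($h{\left(v,c \right)} = \left(1 - 5\right) + c = -4 + c$)
$h^{2}{\left(-4,\frac{8}{o} + \frac{6}{3 \left(-1\right) \frac{1}{9}} \right)} = \left(-4 + \left(\frac{8}{-6} + \frac{6}{3 \left(-1\right) \frac{1}{9}}\right)\right)^{2} = \left(-4 + \left(8 \left(- \frac{1}{6}\right) + \frac{6}{\left(-3\right) \frac{1}{9}}\right)\right)^{2} = \left(-4 + \left(- \frac{4}{3} + \frac{6}{- \frac{1}{3}}\right)\right)^{2} = \left(-4 + \left(- \frac{4}{3} + 6 \left(-3\right)\right)\right)^{2} = \left(-4 - \frac{58}{3}\right)^{2} = \left(- \frac{70}{3}\right)^{2} = \frac{4900}{9}$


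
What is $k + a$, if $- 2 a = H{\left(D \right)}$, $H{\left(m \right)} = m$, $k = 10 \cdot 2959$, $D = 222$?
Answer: $29479$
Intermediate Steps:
$k = 29590$
$a = -111$ ($a = \left(- \frac{1}{2}\right) 222 = -111$)
$k + a = 29590 - 111 = 29479$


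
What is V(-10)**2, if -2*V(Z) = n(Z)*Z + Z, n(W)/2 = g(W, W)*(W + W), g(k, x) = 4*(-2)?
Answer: 2576025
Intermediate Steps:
g(k, x) = -8
n(W) = -32*W (n(W) = 2*(-8*(W + W)) = 2*(-16*W) = -32*W)
V(Z) = 16*Z**2 - Z/2 (V(Z) = -((-32*Z)*Z + Z)/2 = -(-32*Z**2 + Z)/2 = -(Z - 32*Z**2)/2 = 16*Z**2 - Z/2)
V(-10)**2 = ((1/2)*(-10)*(-1 + 32*(-10)))**2 = ((1/2)*(-10)*(-1 - 320))**2 = ((1/2)*(-10)*(-321))**2 = 1605**2 = 2576025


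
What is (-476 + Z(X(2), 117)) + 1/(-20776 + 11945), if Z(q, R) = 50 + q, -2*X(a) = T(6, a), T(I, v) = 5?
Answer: -7568169/17662 ≈ -428.50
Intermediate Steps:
X(a) = -5/2 (X(a) = -1/2*5 = -5/2)
(-476 + Z(X(2), 117)) + 1/(-20776 + 11945) = (-476 + (50 - 5/2)) + 1/(-20776 + 11945) = (-476 + 95/2) + 1/(-8831) = -857/2 - 1/8831 = -7568169/17662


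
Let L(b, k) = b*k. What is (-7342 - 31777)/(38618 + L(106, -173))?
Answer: -39119/20280 ≈ -1.9289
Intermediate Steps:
(-7342 - 31777)/(38618 + L(106, -173)) = (-7342 - 31777)/(38618 + 106*(-173)) = -39119/(38618 - 18338) = -39119/20280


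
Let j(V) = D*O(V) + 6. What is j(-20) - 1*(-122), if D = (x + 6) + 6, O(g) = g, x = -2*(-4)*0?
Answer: -112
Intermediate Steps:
x = 0 (x = 8*0 = 0)
D = 12 (D = (0 + 6) + 6 = 6 + 6 = 12)
j(V) = 6 + 12*V (j(V) = 12*V + 6 = 6 + 12*V)
j(-20) - 1*(-122) = (6 + 12*(-20)) - 1*(-122) = (6 - 240) + 122 = -234 + 122 = -112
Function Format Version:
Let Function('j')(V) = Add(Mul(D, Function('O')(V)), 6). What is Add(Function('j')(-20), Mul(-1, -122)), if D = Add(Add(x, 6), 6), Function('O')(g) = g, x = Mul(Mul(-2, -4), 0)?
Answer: -112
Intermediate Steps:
x = 0 (x = Mul(8, 0) = 0)
D = 12 (D = Add(Add(0, 6), 6) = Add(6, 6) = 12)
Function('j')(V) = Add(6, Mul(12, V)) (Function('j')(V) = Add(Mul(12, V), 6) = Add(6, Mul(12, V)))
Add(Function('j')(-20), Mul(-1, -122)) = Add(Add(6, Mul(12, -20)), Mul(-1, -122)) = Add(Add(6, -240), 122) = Add(-234, 122) = -112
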